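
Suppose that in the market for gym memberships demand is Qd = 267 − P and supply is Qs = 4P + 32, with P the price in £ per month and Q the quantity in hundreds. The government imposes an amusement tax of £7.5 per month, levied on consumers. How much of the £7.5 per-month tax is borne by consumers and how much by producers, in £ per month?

Before the tax: set 267 − P = 4P + 32 → P* = £47, Q* = 220.
With the tax collected from consumers, demand (in seller-price terms) shifts: Qd = 267 − (P + 7.5).
New equilibrium: consumers pay £53, producers receive £45.5, Q = 214. (Wedge: Pb − Ps = 7.5.)
Burden on consumers: £6; on producers: £1.5. (They sum to £7.5.)
The less price-elastic side of the market bears the larger share of a per-unit tax.

Consumers bear £6 per month; producers bear £1.5 per month.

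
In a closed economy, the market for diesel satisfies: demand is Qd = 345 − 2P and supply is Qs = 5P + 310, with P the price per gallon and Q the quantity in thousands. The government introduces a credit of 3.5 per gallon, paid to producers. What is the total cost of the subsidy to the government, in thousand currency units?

Government outlay = 1190 thousand.

Without the subsidy, 345 − 2P = 5P + 310 gives 7P = 35, so P* = 5 and Q* = 335.
With a per-unit subsidy paid to producers, each receives P + 3.5 per unit sold, so supply becomes Qs = 5(P + 3.5) + 310.
New equilibrium: consumers pay 2.5, producers receive 6, Q = 340. (Wedge: Pb − Ps = −3.5.)
Outlay = t · Q = 3.5 · 340 = 1190.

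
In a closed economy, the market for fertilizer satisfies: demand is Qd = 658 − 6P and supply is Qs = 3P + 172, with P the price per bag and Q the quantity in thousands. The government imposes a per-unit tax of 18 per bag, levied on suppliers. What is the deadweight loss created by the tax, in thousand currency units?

Deadweight loss = 324 thousand.

Before the tax: set 658 − 6P = 3P + 172 → P* = 54, Q* = 334.
With the tax collected from suppliers, supply shifts: Qs = 3(P − 18) + 172.
New equilibrium: buyers pay 60, suppliers receive 42, Q = 298. (Wedge: Pb − Ps = 18.)
Quantity falls by |ΔQ| = |334 − 298| = 36.
DWL = ½ · t · |ΔQ| = ½ · 18 · 36 = 324.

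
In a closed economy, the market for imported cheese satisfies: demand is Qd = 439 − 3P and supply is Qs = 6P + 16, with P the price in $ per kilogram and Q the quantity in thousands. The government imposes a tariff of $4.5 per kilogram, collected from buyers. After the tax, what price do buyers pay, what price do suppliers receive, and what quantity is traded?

Without the tax, 439 − 3P = 6P + 16 gives 9P = 423, so P* = $47 and Q* = 298.
With the tax collected from buyers, demand (in seller-price terms) shifts: Qd = 439 − 3(P + 4.5).
Solving gives Q = 289 with buyers paying $50 and suppliers receiving $45.5 (the $4.5 wedge).

Buyers pay $50; suppliers receive $45.5; quantity = 289.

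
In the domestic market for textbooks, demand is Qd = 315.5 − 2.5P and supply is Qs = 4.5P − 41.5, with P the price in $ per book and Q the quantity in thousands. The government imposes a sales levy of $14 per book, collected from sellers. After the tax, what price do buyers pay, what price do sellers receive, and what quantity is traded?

Buyers pay $60; sellers receive $46; quantity = 165.5.

Without the tax, 315.5 − 2.5P = 4.5P − 41.5 gives 7P = 357, so P* = $51 and Q* = 188.
With the tax collected from sellers, supply shifts: Qs = 4.5(P − 14) − 41.5.
Solving gives Q = 165.5 with buyers paying $60 and sellers receiving $46 (the $14 wedge).
The less price-elastic side of the market bears the larger share of a per-unit tax.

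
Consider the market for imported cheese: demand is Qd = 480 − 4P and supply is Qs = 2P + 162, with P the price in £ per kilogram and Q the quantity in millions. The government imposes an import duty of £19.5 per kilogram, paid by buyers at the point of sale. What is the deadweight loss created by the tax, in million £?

Deadweight loss = £253.5 million.

Before the tax: set 480 − 4P = 2P + 162 → P* = £53, Q* = 268.
With the tax collected from buyers, demand (in seller-price terms) shifts: Qd = 480 − 4(P + 19.5).
Solving gives Q = 242 with buyers paying £59.5 and producers receiving £40 (the £19.5 wedge).
Quantity falls by |ΔQ| = |268 − 242| = 26.
DWL = ½ · t · |ΔQ| = ½ · 19.5 · 26 = £253.5.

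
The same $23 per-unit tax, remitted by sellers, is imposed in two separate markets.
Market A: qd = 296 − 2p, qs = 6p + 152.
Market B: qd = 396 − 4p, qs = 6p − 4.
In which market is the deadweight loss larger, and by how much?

Market A: pre-tax p* = $18, q* = 260; post-tax q = 225.5; deadweight loss = $396.75.
Market B: pre-tax p* = $40, q* = 236; post-tax q = 180.8; deadweight loss = $634.8.
Difference: $396.75 vs $634.8 → market B is larger by $238.05.

Market B, by $238.05.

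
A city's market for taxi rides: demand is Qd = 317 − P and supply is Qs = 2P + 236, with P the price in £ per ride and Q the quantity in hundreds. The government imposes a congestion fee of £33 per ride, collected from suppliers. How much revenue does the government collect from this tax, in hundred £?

Without the tax, 317 − P = 2P + 236 gives 3P = 81, so P* = £27 and Q* = 290.
With the tax collected from suppliers, supply shifts: Qs = 2(P − 33) + 236.
New equilibrium: buyers pay £49, suppliers receive £16, Q = 268. (Wedge: Pb − Ps = 33.)
Revenue = t · Q = 33 · 268 = £8844.

Tax revenue = £8844 hundred.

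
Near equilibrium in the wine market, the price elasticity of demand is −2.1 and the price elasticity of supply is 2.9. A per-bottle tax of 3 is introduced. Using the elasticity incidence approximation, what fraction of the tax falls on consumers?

Incidence ratio: consumers' share ≈ εs / (εs + |εd|) = 2.9 / (2.9 + 2.1) = 0.58.
Supply is the more elastic side, so consumers bear the larger share.

Consumers' share ≈ 0.58.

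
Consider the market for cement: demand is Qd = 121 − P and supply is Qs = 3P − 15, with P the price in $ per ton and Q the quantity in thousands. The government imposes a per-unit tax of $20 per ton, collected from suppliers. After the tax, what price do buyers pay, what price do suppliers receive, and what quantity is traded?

Buyers pay $49; suppliers receive $29; quantity = 72.

Without the tax, 121 − P = 3P − 15 gives 4P = 136, so P* = $34 and Q* = 87.
With the tax collected from suppliers, supply shifts: Qs = 3(P − 20) − 15.
Solving gives Q = 72 with buyers paying $49 and suppliers receiving $29 (the $20 wedge).
The less price-elastic side of the market bears the larger share of a per-unit tax.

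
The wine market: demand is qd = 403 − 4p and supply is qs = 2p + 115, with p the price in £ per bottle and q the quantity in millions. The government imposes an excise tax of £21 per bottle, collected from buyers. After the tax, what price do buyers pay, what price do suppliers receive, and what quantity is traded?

Before the tax: set 403 − 4p = 2p + 115 → p* = £48, q* = 211.
With the tax collected from buyers, demand (in seller-price terms) shifts: qd = 403 − 4(p + 21).
New equilibrium: buyers pay £55, suppliers receive £34, q = 183. (Wedge: pb − ps = 21.)
The less price-elastic side of the market bears the larger share of a per-unit tax.

Buyers pay £55; suppliers receive £34; quantity = 183.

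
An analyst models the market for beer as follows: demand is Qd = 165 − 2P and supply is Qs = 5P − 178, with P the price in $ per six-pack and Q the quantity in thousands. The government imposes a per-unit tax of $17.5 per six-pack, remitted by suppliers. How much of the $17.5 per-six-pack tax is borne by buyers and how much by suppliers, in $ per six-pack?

Without the tax, 165 − 2P = 5P − 178 gives 7P = 343, so P* = $49 and Q* = 67.
With the tax collected from suppliers, supply shifts: Qs = 5(P − 17.5) − 178.
New equilibrium: buyers pay $61.5, suppliers receive $44, Q = 42. (Wedge: Pb − Ps = 17.5.)
Burden on buyers: $12.5; on suppliers: $5. (They sum to $17.5.)

Buyers bear $12.5 per six-pack; suppliers bear $5 per six-pack.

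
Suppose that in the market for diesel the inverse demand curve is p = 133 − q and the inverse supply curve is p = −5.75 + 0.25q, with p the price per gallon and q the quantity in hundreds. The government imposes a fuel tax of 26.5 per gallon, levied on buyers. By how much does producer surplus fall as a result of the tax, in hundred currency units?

Producer surplus falls by 532.12 hundred.

Rewrite in direct form: qd = 133 − p and qs = 4p + 23.
Without the tax, 133 − p = 4p + 23 gives 5p = 110, so p* = 22 and q* = 111.
With the tax collected from buyers, demand (in seller-price terms) shifts: qd = 133 − (p + 26.5).
Solving gives q = 89.8 with buyers paying 43.2 and sellers receiving 16.7 (the 26.5 wedge).
ΔPS is the trapezoid between Q = 89.8 and Q = 111 of height 5.3: ½ · (111 + 89.8) · 5.3 = 532.12.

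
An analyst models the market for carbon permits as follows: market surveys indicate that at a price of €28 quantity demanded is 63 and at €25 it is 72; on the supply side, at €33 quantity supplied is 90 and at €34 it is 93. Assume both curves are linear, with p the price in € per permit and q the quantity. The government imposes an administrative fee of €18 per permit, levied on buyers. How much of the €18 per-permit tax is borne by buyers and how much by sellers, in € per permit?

Demand slope: (72 − 63)/(25 − 28) = -3, so qd = 147 − 3p.
Supply slope: (93 − 90)/(34 − 33) = 3, so qs = 3p − 9.
Without the tax, 147 − 3p = 3p − 9 gives 6p = 156, so p* = €26 and q* = 69.
With the tax collected from buyers, demand (in seller-price terms) shifts: qd = 147 − 3(p + 18).
Solving gives q = 42 with buyers paying €35 and sellers receiving €17 (the €18 wedge).
Burden on buyers: €9; on sellers: €9. (They sum to €18.)
The less price-elastic side of the market bears the larger share of a per-unit tax.

Buyers bear €9 per permit; sellers bear €9 per permit.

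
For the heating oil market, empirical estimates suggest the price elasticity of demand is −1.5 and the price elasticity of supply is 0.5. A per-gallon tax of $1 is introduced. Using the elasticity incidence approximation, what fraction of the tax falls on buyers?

Incidence ratio: buyers' share ≈ εs / (εs + |εd|) = 0.5 / (0.5 + 1.5) = 0.25.
Supply is the less elastic side, so buyers bear the smaller share.

Buyers' share ≈ 0.25.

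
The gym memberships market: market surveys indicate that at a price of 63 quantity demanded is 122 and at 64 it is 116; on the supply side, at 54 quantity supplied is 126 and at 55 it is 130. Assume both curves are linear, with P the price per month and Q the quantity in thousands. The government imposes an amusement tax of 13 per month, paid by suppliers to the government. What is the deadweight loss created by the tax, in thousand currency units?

Deadweight loss = 202.8 thousand.

Demand slope: (116 − 122)/(64 − 63) = -6, so Qd = 500 − 6P.
Supply slope: (130 − 126)/(55 − 54) = 4, so Qs = 4P − 90.
Without the tax, 500 − 6P = 4P − 90 gives 10P = 590, so P* = 59 and Q* = 146.
With the tax collected from suppliers, supply shifts: Qs = 4(P − 13) − 90.
New equilibrium: buyers pay 64.2, suppliers receive 51.2, Q = 114.8. (Wedge: Pb − Ps = 13.)
Quantity falls by |ΔQ| = |146 − 114.8| = 31.2.
DWL = ½ · t · |ΔQ| = ½ · 13 · 31.2 = 202.8.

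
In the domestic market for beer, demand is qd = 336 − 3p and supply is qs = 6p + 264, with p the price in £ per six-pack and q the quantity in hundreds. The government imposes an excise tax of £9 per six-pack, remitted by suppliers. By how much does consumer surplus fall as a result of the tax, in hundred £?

Consumer surplus falls by £1818 hundred.

Without the tax, 336 − 3p = 6p + 264 gives 9p = 72, so p* = £8 and q* = 312.
With the tax collected from suppliers, supply shifts: qs = 6(p − 9) + 264.
Solving gives q = 294 with consumers paying £14 and suppliers receiving £5 (the £9 wedge).
ΔCS is the trapezoid between Q = 294 and Q = 312 of height £6: ½ · (312 + 294) · 6 = £1818.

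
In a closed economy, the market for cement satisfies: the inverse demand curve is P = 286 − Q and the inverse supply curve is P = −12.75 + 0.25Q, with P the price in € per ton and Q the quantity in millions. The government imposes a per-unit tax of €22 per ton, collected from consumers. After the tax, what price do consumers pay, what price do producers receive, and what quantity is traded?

Consumers pay €64.6; producers receive €42.6; quantity = 221.4.

Rewrite in direct form: Qd = 286 − P and Qs = 4P + 51.
Before the tax: set 286 − P = 4P + 51 → P* = €47, Q* = 239.
With the tax collected from consumers, demand (in seller-price terms) shifts: Qd = 286 − (P + 22).
Solving gives Q = 221.4 with consumers paying €64.6 and producers receiving €42.6 (the €22 wedge).
The less price-elastic side of the market bears the larger share of a per-unit tax.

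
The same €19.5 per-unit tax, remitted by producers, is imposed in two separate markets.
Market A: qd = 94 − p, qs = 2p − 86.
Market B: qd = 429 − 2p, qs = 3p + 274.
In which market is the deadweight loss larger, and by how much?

Market B, by €101.4.

Market A: pre-tax p* = €60, q* = 34; post-tax q = 21; deadweight loss = €126.75.
Market B: pre-tax p* = €31, q* = 367; post-tax q = 343.6; deadweight loss = €228.15.
Difference: €126.75 vs €228.15 → market B is larger by €101.4.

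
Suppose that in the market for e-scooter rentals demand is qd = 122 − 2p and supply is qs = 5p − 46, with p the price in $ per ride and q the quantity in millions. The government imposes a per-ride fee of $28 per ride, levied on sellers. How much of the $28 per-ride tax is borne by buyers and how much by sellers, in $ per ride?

Buyers bear $20 per ride; sellers bear $8 per ride.

Without the tax, 122 − 2p = 5p − 46 gives 7p = 168, so p* = $24 and q* = 74.
With the tax collected from sellers, supply shifts: qs = 5(p − 28) − 46.
Solving gives q = 34 with buyers paying $44 and sellers receiving $16 (the $28 wedge).
Burden on buyers: $20; on sellers: $8. (They sum to $28.)
The less price-elastic side of the market bears the larger share of a per-unit tax.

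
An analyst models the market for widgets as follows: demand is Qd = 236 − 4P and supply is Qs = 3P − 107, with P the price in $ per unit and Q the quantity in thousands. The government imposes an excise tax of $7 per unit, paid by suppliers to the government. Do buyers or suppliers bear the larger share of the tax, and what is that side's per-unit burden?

Without the tax, 236 − 4P = 3P − 107 gives 7P = 343, so P* = $49 and Q* = 40.
With the tax collected from suppliers, supply shifts: Qs = 3(P − 7) − 107.
New equilibrium: buyers pay $52, suppliers receive $45, Q = 28. (Wedge: Pb − Ps = 7.)
Per-unit burden: buyers $3, suppliers $4.
Suppliers take the larger share because supply is less price-elastic here (demand slope 4 vs supply slope 3).

Suppliers bear the larger share: $4 per unit.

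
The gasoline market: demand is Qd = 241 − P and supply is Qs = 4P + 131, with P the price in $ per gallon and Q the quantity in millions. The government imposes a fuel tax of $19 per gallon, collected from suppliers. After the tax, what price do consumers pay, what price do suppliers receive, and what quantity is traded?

Consumers pay $37.2; suppliers receive $18.2; quantity = 203.8.

Without the tax, 241 − P = 4P + 131 gives 5P = 110, so P* = $22 and Q* = 219.
With the tax collected from suppliers, supply shifts: Qs = 4(P − 19) + 131.
New equilibrium: consumers pay $37.2, suppliers receive $18.2, Q = 203.8. (Wedge: Pb − Ps = 19.)
The less price-elastic side of the market bears the larger share of a per-unit tax.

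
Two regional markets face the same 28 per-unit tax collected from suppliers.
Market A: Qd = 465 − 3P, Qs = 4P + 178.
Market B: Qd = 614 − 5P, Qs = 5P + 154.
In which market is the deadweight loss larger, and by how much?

Market B, by 308.

Market A: pre-tax P* = 41, Q* = 342; post-tax Q = 294; deadweight loss = 672.
Market B: pre-tax P* = 46, Q* = 384; post-tax Q = 314; deadweight loss = 980.
Difference: 672 vs 980 → market B is larger by 308.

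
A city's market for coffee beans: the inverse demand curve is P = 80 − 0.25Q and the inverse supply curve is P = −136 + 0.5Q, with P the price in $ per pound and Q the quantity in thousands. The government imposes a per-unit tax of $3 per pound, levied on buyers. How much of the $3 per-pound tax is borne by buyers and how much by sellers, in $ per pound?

Buyers bear $1 per pound; sellers bear $2 per pound.

Rewrite in direct form: Qd = 320 − 4P and Qs = 2P + 272.
Before the tax: set 320 − 4P = 2P + 272 → P* = $8, Q* = 288.
With the tax collected from buyers, demand (in seller-price terms) shifts: Qd = 320 − 4(P + 3).
New equilibrium: buyers pay $9, sellers receive $6, Q = 284. (Wedge: Pb − Ps = 3.)
Burden on buyers: $1; on sellers: $2. (They sum to $3.)
The less price-elastic side of the market bears the larger share of a per-unit tax.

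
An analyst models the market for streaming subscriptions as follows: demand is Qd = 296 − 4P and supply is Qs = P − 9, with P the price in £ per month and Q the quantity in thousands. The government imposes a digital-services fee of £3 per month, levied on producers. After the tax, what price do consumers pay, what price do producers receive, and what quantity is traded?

Without the tax, 296 − 4P = P − 9 gives 5P = 305, so P* = £61 and Q* = 52.
With the tax collected from producers, supply shifts: Qs = (P − 3) − 9.
New equilibrium: consumers pay £61.6, producers receive £58.6, Q = 49.6. (Wedge: Pb − Ps = 3.)
The less price-elastic side of the market bears the larger share of a per-unit tax.

Consumers pay £61.6; producers receive £58.6; quantity = 49.6.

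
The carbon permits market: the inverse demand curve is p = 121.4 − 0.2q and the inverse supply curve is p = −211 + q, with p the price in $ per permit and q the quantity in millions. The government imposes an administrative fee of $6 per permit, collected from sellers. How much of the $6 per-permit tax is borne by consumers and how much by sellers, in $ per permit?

Rewrite in direct form: qd = 607 − 5p and qs = p + 211.
Without the tax, 607 − 5p = p + 211 gives 6p = 396, so p* = $66 and q* = 277.
With the tax collected from sellers, supply shifts: qs = (p − 6) + 211.
Solving gives q = 272 with consumers paying $67 and sellers receiving $61 (the $6 wedge).
Burden on consumers: $1; on sellers: $5. (They sum to $6.)

Consumers bear $1 per permit; sellers bear $5 per permit.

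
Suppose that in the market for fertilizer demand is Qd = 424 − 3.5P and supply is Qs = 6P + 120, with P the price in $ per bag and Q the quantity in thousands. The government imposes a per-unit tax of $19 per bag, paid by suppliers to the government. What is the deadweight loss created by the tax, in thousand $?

Without the tax, 424 − 3.5P = 6P + 120 gives 9.5P = 304, so P* = $32 and Q* = 312.
With the tax collected from suppliers, supply shifts: Qs = 6(P − 19) + 120.
Solving gives Q = 270 with buyers paying $44 and suppliers receiving $25 (the $19 wedge).
Quantity falls by |ΔQ| = |312 − 270| = 42.
DWL = ½ · t · |ΔQ| = ½ · 19 · 42 = $399.

Deadweight loss = $399 thousand.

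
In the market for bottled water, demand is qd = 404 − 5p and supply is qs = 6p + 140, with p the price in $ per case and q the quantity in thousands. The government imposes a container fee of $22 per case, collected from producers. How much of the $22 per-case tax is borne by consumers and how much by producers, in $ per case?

Consumers bear $12 per case; producers bear $10 per case.

Before the tax: set 404 − 5p = 6p + 140 → p* = $24, q* = 284.
With the tax collected from producers, supply shifts: qs = 6(p − 22) + 140.
New equilibrium: consumers pay $36, producers receive $14, q = 224. (Wedge: pb − ps = 22.)
Burden on consumers: $12; on producers: $10. (They sum to $22.)
The less price-elastic side of the market bears the larger share of a per-unit tax.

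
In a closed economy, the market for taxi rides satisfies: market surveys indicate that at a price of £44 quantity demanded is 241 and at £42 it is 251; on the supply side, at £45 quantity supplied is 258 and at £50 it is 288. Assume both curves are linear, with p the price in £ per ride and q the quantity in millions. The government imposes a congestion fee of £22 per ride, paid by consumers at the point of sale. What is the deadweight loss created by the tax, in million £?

Deadweight loss = £660 million.

Demand slope: (251 − 241)/(42 − 44) = -5, so qd = 461 − 5p.
Supply slope: (288 − 258)/(50 − 45) = 6, so qs = 6p − 12.
Without the tax, 461 − 5p = 6p − 12 gives 11p = 473, so p* = £43 and q* = 246.
With the tax collected from consumers, demand (in seller-price terms) shifts: qd = 461 − 5(p + 22).
Solving gives q = 186 with consumers paying £55 and suppliers receiving £33 (the £22 wedge).
Quantity falls by |ΔQ| = |246 − 186| = 60.
DWL = ½ · t · |ΔQ| = ½ · 22 · 60 = £660.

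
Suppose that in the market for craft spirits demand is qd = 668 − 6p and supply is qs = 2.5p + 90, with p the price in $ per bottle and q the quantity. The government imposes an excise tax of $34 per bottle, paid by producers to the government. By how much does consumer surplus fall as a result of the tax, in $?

Consumer surplus falls by $2300.

Before the tax: set 668 − 6p = 2.5p + 90 → p* = $68, q* = 260.
With the tax collected from producers, supply shifts: qs = 2.5(p − 34) + 90.
New equilibrium: buyers pay $78, producers receive $44, q = 200. (Wedge: pb − ps = 34.)
ΔCS is the trapezoid between Q = 200 and Q = 260 of height $10: ½ · (260 + 200) · 10 = $2300.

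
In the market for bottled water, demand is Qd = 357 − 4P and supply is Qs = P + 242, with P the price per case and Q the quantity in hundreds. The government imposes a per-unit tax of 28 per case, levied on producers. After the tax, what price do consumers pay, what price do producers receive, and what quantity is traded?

Before the tax: set 357 − 4P = P + 242 → P* = 23, Q* = 265.
With the tax collected from producers, supply shifts: Qs = (P − 28) + 242.
New equilibrium: consumers pay 28.6, producers receive 0.6, Q = 242.6. (Wedge: Pb − Ps = 28.)
The less price-elastic side of the market bears the larger share of a per-unit tax.

Consumers pay 28.6; producers receive 0.6; quantity = 242.6.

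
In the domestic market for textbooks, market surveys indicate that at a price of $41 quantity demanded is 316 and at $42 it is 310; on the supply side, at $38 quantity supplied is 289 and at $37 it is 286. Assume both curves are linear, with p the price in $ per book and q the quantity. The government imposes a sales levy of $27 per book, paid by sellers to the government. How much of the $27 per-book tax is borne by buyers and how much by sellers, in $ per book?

Demand slope: (310 − 316)/(42 − 41) = -6, so qd = 562 − 6p.
Supply slope: (286 − 289)/(37 − 38) = 3, so qs = 3p + 175.
Without the tax, 562 − 6p = 3p + 175 gives 9p = 387, so p* = $43 and q* = 304.
With the tax collected from sellers, supply shifts: qs = 3(p − 27) + 175.
Solving gives q = 250 with buyers paying $52 and sellers receiving $25 (the $27 wedge).
Burden on buyers: $9; on sellers: $18. (They sum to $27.)
The less price-elastic side of the market bears the larger share of a per-unit tax.

Buyers bear $9 per book; sellers bear $18 per book.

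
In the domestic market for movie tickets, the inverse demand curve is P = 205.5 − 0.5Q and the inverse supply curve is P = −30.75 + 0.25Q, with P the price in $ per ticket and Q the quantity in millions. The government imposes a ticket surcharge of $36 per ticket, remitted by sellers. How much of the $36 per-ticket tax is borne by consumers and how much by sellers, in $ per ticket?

Rewrite in direct form: Qd = 411 − 2P and Qs = 4P + 123.
Before the tax: set 411 − 2P = 4P + 123 → P* = $48, Q* = 315.
With the tax collected from sellers, supply shifts: Qs = 4(P − 36) + 123.
New equilibrium: consumers pay $72, sellers receive $36, Q = 267. (Wedge: Pb − Ps = 36.)
Burden on consumers: $24; on sellers: $12. (They sum to $36.)
The less price-elastic side of the market bears the larger share of a per-unit tax.

Consumers bear $24 per ticket; sellers bear $12 per ticket.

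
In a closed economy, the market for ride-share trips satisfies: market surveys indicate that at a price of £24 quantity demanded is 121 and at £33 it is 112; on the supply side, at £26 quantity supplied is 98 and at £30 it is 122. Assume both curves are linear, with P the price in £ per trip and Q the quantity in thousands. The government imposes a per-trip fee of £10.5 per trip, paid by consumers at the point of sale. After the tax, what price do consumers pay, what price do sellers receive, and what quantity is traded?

Demand slope: (112 − 121)/(33 − 24) = -1, so Qd = 145 − P.
Supply slope: (122 − 98)/(30 − 26) = 6, so Qs = 6P − 58.
Before the tax: set 145 − P = 6P − 58 → P* = £29, Q* = 116.
With the tax collected from consumers, demand (in seller-price terms) shifts: Qd = 145 − (P + 10.5).
Solving gives Q = 107 with consumers paying £38 and sellers receiving £27.5 (the £10.5 wedge).
The less price-elastic side of the market bears the larger share of a per-unit tax.

Consumers pay £38; sellers receive £27.5; quantity = 107.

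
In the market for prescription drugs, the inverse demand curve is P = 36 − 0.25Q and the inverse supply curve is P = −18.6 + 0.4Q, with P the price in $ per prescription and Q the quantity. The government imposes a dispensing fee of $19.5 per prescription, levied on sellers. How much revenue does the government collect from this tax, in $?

Tax revenue = $1053.

Rewrite in direct form: Qd = 144 − 4P and Qs = 2.5P + 46.5.
Without the tax, 144 − 4P = 2.5P + 46.5 gives 6.5P = 97.5, so P* = $15 and Q* = 84.
With the tax collected from sellers, supply shifts: Qs = 2.5(P − 19.5) + 46.5.
Solving gives Q = 54 with consumers paying $22.5 and sellers receiving $3 (the $19.5 wedge).
Revenue = t · Q = 19.5 · 54 = $1053.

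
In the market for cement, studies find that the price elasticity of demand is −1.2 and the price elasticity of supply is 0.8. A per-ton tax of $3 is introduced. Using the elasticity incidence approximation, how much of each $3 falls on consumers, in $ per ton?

Incidence ratio: consumers' share ≈ εs / (εs + |εd|) = 0.8 / (0.8 + 1.2) = 0.4.
So consumers bear ≈ 0.4 × $3 = $1.2; suppliers bear $1.8.

Consumers bear ≈ $1.2 per ton.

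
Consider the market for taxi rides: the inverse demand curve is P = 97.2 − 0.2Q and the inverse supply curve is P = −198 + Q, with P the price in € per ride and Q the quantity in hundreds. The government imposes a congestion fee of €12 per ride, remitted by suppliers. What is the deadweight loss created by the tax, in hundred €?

Deadweight loss = €60 hundred.

Rewrite in direct form: Qd = 486 − 5P and Qs = P + 198.
Before the tax: set 486 − 5P = P + 198 → P* = €48, Q* = 246.
With the tax collected from suppliers, supply shifts: Qs = (P − 12) + 198.
Solving gives Q = 236 with consumers paying €50 and suppliers receiving €38 (the €12 wedge).
Quantity falls by |ΔQ| = |246 − 236| = 10.
DWL = ½ · t · |ΔQ| = ½ · 12 · 10 = €60.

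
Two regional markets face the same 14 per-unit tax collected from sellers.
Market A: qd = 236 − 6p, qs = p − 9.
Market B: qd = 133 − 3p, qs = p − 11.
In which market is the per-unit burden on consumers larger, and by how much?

Market A: pre-tax p* = 35, q* = 26; post-tax q = 14; per-unit burden on consumers = 2.
Market B: pre-tax p* = 36, q* = 25; post-tax q = 14.5; per-unit burden on consumers = 3.5.
Difference: 2 vs 3.5 → market B is larger by 1.5.

Market B, by 1.5.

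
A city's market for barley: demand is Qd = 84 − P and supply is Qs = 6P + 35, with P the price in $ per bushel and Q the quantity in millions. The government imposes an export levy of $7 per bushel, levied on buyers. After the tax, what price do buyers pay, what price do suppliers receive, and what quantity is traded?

Buyers pay $13; suppliers receive $6; quantity = 71.

Before the tax: set 84 − P = 6P + 35 → P* = $7, Q* = 77.
With the tax collected from buyers, demand (in seller-price terms) shifts: Qd = 84 − (P + 7).
Solving gives Q = 71 with buyers paying $13 and suppliers receiving $6 (the $7 wedge).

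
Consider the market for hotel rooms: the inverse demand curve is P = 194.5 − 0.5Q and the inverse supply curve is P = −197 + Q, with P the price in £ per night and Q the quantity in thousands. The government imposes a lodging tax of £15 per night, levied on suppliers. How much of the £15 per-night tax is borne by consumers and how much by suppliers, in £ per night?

Inverting to Q(P) form: Qd = 389 − 2P; Qs = P + 197.
Before the tax: set 389 − 2P = P + 197 → P* = £64, Q* = 261.
With the tax collected from suppliers, supply shifts: Qs = (P − 15) + 197.
New equilibrium: consumers pay £69, suppliers receive £54, Q = 251. (Wedge: Pb − Ps = 15.)
Burden on consumers: £5; on suppliers: £10. (They sum to £15.)

Consumers bear £5 per night; suppliers bear £10 per night.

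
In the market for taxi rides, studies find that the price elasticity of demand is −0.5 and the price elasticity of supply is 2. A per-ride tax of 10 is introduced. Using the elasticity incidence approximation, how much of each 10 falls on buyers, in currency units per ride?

Buyers bear ≈ 8 per ride.

Incidence ratio: buyers' share ≈ εs / (εs + |εd|) = 2 / (2 + 0.5) = 0.8.
So buyers bear ≈ 0.8 × 10 = 8; suppliers bear 2.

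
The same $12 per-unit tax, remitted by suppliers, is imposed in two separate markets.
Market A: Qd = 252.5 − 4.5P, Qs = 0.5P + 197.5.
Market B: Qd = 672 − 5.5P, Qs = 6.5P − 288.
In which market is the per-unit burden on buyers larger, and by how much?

Market B, by $5.3.

Market A: pre-tax P* = $11, Q* = 203; post-tax Q = 197.6; per-unit burden on buyers = $1.2.
Market B: pre-tax P* = $80, Q* = 232; post-tax Q = 196.25; per-unit burden on buyers = $6.5.
Difference: $1.2 vs $6.5 → market B is larger by $5.3.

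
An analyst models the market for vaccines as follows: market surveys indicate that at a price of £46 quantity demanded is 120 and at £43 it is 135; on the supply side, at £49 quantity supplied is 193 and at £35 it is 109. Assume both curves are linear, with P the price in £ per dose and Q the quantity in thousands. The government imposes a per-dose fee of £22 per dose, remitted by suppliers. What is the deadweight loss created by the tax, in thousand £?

Deadweight loss = £660 thousand.

Demand slope: (135 − 120)/(43 − 46) = -5, so Qd = 350 − 5P.
Supply slope: (109 − 193)/(35 − 49) = 6, so Qs = 6P − 101.
Before the tax: set 350 − 5P = 6P − 101 → P* = £41, Q* = 145.
With the tax collected from suppliers, supply shifts: Qs = 6(P − 22) − 101.
Solving gives Q = 85 with consumers paying £53 and suppliers receiving £31 (the £22 wedge).
Quantity falls by |ΔQ| = |145 − 85| = 60.
DWL = ½ · t · |ΔQ| = ½ · 22 · 60 = £660.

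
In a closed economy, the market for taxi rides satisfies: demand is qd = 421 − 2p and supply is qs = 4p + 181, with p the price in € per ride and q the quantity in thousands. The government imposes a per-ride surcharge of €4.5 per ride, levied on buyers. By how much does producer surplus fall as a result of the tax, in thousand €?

Without the tax, 421 − 2p = 4p + 181 gives 6p = 240, so p* = €40 and q* = 341.
With the tax collected from buyers, demand (in seller-price terms) shifts: qd = 421 − 2(p + 4.5).
New equilibrium: buyers pay €43, sellers receive €38.5, q = 335. (Wedge: pb − ps = 4.5.)
ΔPS is the trapezoid between Q = 335 and Q = 341 of height €1.5: ½ · (341 + 335) · 1.5 = €507.

Producer surplus falls by €507 thousand.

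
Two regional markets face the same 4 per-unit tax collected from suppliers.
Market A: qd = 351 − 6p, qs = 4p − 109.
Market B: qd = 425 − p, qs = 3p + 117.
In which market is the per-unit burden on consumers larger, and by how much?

Market B, by 1.4.

Market A: pre-tax p* = 46, q* = 75; post-tax q = 65.4; per-unit burden on consumers = 1.6.
Market B: pre-tax p* = 77, q* = 348; post-tax q = 345; per-unit burden on consumers = 3.
Difference: 1.6 vs 3 → market B is larger by 1.4.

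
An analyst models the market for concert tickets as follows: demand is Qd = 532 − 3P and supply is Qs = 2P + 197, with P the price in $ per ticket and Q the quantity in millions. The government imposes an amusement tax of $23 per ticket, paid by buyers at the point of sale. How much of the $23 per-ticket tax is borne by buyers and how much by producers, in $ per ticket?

Buyers bear $9.2 per ticket; producers bear $13.8 per ticket.

Without the tax, 532 − 3P = 2P + 197 gives 5P = 335, so P* = $67 and Q* = 331.
With the tax collected from buyers, demand (in seller-price terms) shifts: Qd = 532 − 3(P + 23).
Solving gives Q = 303.4 with buyers paying $76.2 and producers receiving $53.2 (the $23 wedge).
Burden on buyers: $9.2; on producers: $13.8. (They sum to $23.)
The less price-elastic side of the market bears the larger share of a per-unit tax.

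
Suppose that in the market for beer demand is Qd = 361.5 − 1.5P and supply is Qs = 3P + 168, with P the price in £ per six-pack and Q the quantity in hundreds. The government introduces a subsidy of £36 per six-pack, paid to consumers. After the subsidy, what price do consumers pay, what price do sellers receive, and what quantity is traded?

Consumers pay £19; sellers receive £55; quantity = 333.

Without the subsidy, 361.5 − 1.5P = 3P + 168 gives 4.5P = 193.5, so P* = £43 and Q* = 297.
With a per-unit subsidy paid to consumers, each effectively pays P − 36, so demand becomes Qd = 361.5 − 1.5(P − 36).
New equilibrium: consumers pay £19, sellers receive £55, Q = 333. (Wedge: Pb − Ps = −36.)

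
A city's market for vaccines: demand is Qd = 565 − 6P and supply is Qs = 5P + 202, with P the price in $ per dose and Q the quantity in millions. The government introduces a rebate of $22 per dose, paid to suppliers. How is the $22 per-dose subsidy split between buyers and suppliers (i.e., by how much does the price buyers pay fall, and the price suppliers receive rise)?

Buyers gain $10 per dose; suppliers gain $12 per dose.

Before the subsidy: set 565 − 6P = 5P + 202 → P* = $33, Q* = 367.
With a per-unit subsidy paid to suppliers, each receives P + 22 per unit sold, so supply becomes Qs = 5(P + 22) + 202.
Solving gives Q = 427 with buyers paying $23 and suppliers receiving $45 (the $22 wedge).
Gain to buyers: $10; to suppliers: $12. (They sum to $22.)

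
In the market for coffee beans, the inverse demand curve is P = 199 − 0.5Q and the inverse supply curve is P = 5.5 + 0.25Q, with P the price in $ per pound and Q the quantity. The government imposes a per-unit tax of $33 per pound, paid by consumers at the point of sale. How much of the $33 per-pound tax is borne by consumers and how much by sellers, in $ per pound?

Rewrite in direct form: Qd = 398 − 2P and Qs = 4P − 22.
Without the tax, 398 − 2P = 4P − 22 gives 6P = 420, so P* = $70 and Q* = 258.
With the tax collected from consumers, demand (in seller-price terms) shifts: Qd = 398 − 2(P + 33).
New equilibrium: consumers pay $92, sellers receive $59, Q = 214. (Wedge: Pb − Ps = 33.)
Burden on consumers: $22; on sellers: $11. (They sum to $33.)
The less price-elastic side of the market bears the larger share of a per-unit tax.

Consumers bear $22 per pound; sellers bear $11 per pound.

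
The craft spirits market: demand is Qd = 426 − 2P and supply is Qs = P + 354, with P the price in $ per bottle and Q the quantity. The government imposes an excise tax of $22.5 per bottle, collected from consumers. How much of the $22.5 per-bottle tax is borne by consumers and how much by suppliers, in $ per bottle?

Without the tax, 426 − 2P = P + 354 gives 3P = 72, so P* = $24 and Q* = 378.
With the tax collected from consumers, demand (in seller-price terms) shifts: Qd = 426 − 2(P + 22.5).
Solving gives Q = 363 with consumers paying $31.5 and suppliers receiving $9 (the $22.5 wedge).
Burden on consumers: $7.5; on suppliers: $15. (They sum to $22.5.)

Consumers bear $7.5 per bottle; suppliers bear $15 per bottle.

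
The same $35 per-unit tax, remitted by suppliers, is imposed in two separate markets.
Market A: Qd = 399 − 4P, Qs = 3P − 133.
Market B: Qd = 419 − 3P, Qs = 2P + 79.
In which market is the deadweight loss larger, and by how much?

Market A: pre-tax P* = $76, Q* = 95; post-tax Q = 35; deadweight loss = $1050.
Market B: pre-tax P* = $68, Q* = 215; post-tax Q = 173; deadweight loss = $735.
Difference: $1050 vs $735 → market A is larger by $315.

Market A, by $315.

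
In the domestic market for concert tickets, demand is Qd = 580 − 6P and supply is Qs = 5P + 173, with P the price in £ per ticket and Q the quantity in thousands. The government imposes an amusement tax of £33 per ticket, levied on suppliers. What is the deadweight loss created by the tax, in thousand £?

Without the tax, 580 − 6P = 5P + 173 gives 11P = 407, so P* = £37 and Q* = 358.
With the tax collected from suppliers, supply shifts: Qs = 5(P − 33) + 173.
New equilibrium: buyers pay £52, suppliers receive £19, Q = 268. (Wedge: Pb − Ps = 33.)
Quantity falls by |ΔQ| = |358 − 268| = 90.
DWL = ½ · t · |ΔQ| = ½ · 33 · 90 = £1485.

Deadweight loss = £1485 thousand.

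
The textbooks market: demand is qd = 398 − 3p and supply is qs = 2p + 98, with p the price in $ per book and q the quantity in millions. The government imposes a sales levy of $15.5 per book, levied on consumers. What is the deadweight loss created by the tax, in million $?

Without the tax, 398 − 3p = 2p + 98 gives 5p = 300, so p* = $60 and q* = 218.
With the tax collected from consumers, demand (in seller-price terms) shifts: qd = 398 − 3(p + 15.5).
Solving gives q = 199.4 with consumers paying $66.2 and producers receiving $50.7 (the $15.5 wedge).
Quantity falls by |ΔQ| = |218 − 199.4| = 18.6.
DWL = ½ · t · |ΔQ| = ½ · 15.5 · 18.6 = $144.15.

Deadweight loss = $144.15 million.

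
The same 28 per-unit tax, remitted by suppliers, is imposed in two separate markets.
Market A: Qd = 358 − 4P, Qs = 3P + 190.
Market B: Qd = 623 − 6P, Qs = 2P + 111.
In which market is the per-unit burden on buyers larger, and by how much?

Market A: pre-tax P* = 24, Q* = 262; post-tax Q = 214; per-unit burden on buyers = 12.
Market B: pre-tax P* = 64, Q* = 239; post-tax Q = 197; per-unit burden on buyers = 7.
Difference: 12 vs 7 → market A is larger by 5.

Market A, by 5.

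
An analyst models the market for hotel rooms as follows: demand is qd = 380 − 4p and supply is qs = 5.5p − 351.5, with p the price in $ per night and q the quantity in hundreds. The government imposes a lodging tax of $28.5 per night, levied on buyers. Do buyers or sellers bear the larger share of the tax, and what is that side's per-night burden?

Before the tax: set 380 − 4p = 5.5p − 351.5 → p* = $77, q* = 72.
With the tax collected from buyers, demand (in seller-price terms) shifts: qd = 380 − 4(p + 28.5).
New equilibrium: buyers pay $93.5, sellers receive $65, q = 6. (Wedge: pb − ps = 28.5.)
Per-night burden: buyers $16.5, sellers $12.
Buyers take the larger share because demand is less price-elastic here (demand slope 4 vs supply slope 5.5).

Buyers bear the larger share: $16.5 per night.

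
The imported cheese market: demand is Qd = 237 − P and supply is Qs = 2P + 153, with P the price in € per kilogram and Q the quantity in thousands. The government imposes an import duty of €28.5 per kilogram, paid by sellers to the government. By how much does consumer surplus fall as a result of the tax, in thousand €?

Consumer surplus falls by €3790.5 thousand.

Before the tax: set 237 − P = 2P + 153 → P* = €28, Q* = 209.
With the tax collected from sellers, supply shifts: Qs = 2(P − 28.5) + 153.
New equilibrium: buyers pay €47, sellers receive €18.5, Q = 190. (Wedge: Pb − Ps = 28.5.)
ΔCS is the trapezoid between Q = 190 and Q = 209 of height €19: ½ · (209 + 190) · 19 = €3790.5.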